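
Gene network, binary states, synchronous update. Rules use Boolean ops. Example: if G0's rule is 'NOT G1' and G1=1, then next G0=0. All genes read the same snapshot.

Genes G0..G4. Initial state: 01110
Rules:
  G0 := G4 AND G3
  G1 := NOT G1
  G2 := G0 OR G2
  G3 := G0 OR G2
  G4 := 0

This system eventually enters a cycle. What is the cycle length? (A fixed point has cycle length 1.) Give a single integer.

Step 0: 01110
Step 1: G0=G4&G3=0&1=0 G1=NOT G1=NOT 1=0 G2=G0|G2=0|1=1 G3=G0|G2=0|1=1 G4=0(const) -> 00110
Step 2: G0=G4&G3=0&1=0 G1=NOT G1=NOT 0=1 G2=G0|G2=0|1=1 G3=G0|G2=0|1=1 G4=0(const) -> 01110
State from step 2 equals state from step 0 -> cycle length 2

Answer: 2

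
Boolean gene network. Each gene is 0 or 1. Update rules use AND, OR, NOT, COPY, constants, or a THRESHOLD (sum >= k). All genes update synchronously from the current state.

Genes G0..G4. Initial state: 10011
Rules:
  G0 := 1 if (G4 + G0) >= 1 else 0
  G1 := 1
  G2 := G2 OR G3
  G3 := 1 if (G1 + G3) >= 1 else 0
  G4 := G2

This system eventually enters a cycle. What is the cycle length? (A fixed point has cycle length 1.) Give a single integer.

Answer: 1

Derivation:
Step 0: 10011
Step 1: G0=(1+1>=1)=1 G1=1(const) G2=G2|G3=0|1=1 G3=(0+1>=1)=1 G4=G2=0 -> 11110
Step 2: G0=(0+1>=1)=1 G1=1(const) G2=G2|G3=1|1=1 G3=(1+1>=1)=1 G4=G2=1 -> 11111
Step 3: G0=(1+1>=1)=1 G1=1(const) G2=G2|G3=1|1=1 G3=(1+1>=1)=1 G4=G2=1 -> 11111
State from step 3 equals state from step 2 -> cycle length 1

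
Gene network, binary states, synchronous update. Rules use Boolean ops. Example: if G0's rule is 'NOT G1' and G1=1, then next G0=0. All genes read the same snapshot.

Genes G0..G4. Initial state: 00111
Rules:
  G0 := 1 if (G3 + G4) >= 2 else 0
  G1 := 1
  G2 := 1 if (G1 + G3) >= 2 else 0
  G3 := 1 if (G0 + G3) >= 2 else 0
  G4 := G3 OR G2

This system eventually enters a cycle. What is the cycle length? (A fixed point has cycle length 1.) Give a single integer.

Answer: 1

Derivation:
Step 0: 00111
Step 1: G0=(1+1>=2)=1 G1=1(const) G2=(0+1>=2)=0 G3=(0+1>=2)=0 G4=G3|G2=1|1=1 -> 11001
Step 2: G0=(0+1>=2)=0 G1=1(const) G2=(1+0>=2)=0 G3=(1+0>=2)=0 G4=G3|G2=0|0=0 -> 01000
Step 3: G0=(0+0>=2)=0 G1=1(const) G2=(1+0>=2)=0 G3=(0+0>=2)=0 G4=G3|G2=0|0=0 -> 01000
State from step 3 equals state from step 2 -> cycle length 1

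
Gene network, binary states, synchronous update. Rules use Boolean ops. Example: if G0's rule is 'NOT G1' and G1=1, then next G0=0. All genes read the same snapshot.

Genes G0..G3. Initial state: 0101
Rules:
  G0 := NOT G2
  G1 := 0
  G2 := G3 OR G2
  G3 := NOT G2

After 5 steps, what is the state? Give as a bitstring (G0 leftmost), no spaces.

Step 1: G0=NOT G2=NOT 0=1 G1=0(const) G2=G3|G2=1|0=1 G3=NOT G2=NOT 0=1 -> 1011
Step 2: G0=NOT G2=NOT 1=0 G1=0(const) G2=G3|G2=1|1=1 G3=NOT G2=NOT 1=0 -> 0010
Step 3: G0=NOT G2=NOT 1=0 G1=0(const) G2=G3|G2=0|1=1 G3=NOT G2=NOT 1=0 -> 0010
Step 4: G0=NOT G2=NOT 1=0 G1=0(const) G2=G3|G2=0|1=1 G3=NOT G2=NOT 1=0 -> 0010
Step 5: G0=NOT G2=NOT 1=0 G1=0(const) G2=G3|G2=0|1=1 G3=NOT G2=NOT 1=0 -> 0010

0010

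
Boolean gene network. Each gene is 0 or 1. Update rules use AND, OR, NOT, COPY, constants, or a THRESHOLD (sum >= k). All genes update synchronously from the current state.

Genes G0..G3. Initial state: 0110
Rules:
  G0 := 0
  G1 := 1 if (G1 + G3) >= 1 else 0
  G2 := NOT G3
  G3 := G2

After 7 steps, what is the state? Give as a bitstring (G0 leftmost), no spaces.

Step 1: G0=0(const) G1=(1+0>=1)=1 G2=NOT G3=NOT 0=1 G3=G2=1 -> 0111
Step 2: G0=0(const) G1=(1+1>=1)=1 G2=NOT G3=NOT 1=0 G3=G2=1 -> 0101
Step 3: G0=0(const) G1=(1+1>=1)=1 G2=NOT G3=NOT 1=0 G3=G2=0 -> 0100
Step 4: G0=0(const) G1=(1+0>=1)=1 G2=NOT G3=NOT 0=1 G3=G2=0 -> 0110
Step 5: G0=0(const) G1=(1+0>=1)=1 G2=NOT G3=NOT 0=1 G3=G2=1 -> 0111
Step 6: G0=0(const) G1=(1+1>=1)=1 G2=NOT G3=NOT 1=0 G3=G2=1 -> 0101
Step 7: G0=0(const) G1=(1+1>=1)=1 G2=NOT G3=NOT 1=0 G3=G2=0 -> 0100

0100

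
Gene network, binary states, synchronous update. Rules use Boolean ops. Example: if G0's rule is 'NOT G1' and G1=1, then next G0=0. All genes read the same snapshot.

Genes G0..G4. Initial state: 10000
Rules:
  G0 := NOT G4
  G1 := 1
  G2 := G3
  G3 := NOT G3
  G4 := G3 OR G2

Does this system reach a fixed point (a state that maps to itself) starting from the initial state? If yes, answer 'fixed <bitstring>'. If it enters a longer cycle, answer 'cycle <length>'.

Answer: cycle 2

Derivation:
Step 0: 10000
Step 1: G0=NOT G4=NOT 0=1 G1=1(const) G2=G3=0 G3=NOT G3=NOT 0=1 G4=G3|G2=0|0=0 -> 11010
Step 2: G0=NOT G4=NOT 0=1 G1=1(const) G2=G3=1 G3=NOT G3=NOT 1=0 G4=G3|G2=1|0=1 -> 11101
Step 3: G0=NOT G4=NOT 1=0 G1=1(const) G2=G3=0 G3=NOT G3=NOT 0=1 G4=G3|G2=0|1=1 -> 01011
Step 4: G0=NOT G4=NOT 1=0 G1=1(const) G2=G3=1 G3=NOT G3=NOT 1=0 G4=G3|G2=1|0=1 -> 01101
Step 5: G0=NOT G4=NOT 1=0 G1=1(const) G2=G3=0 G3=NOT G3=NOT 0=1 G4=G3|G2=0|1=1 -> 01011
Cycle of length 2 starting at step 3 -> no fixed point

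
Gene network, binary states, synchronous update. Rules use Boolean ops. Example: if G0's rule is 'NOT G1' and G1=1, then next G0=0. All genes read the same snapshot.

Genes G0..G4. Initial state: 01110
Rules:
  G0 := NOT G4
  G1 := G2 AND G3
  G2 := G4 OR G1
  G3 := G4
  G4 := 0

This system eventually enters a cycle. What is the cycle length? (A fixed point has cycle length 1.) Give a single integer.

Step 0: 01110
Step 1: G0=NOT G4=NOT 0=1 G1=G2&G3=1&1=1 G2=G4|G1=0|1=1 G3=G4=0 G4=0(const) -> 11100
Step 2: G0=NOT G4=NOT 0=1 G1=G2&G3=1&0=0 G2=G4|G1=0|1=1 G3=G4=0 G4=0(const) -> 10100
Step 3: G0=NOT G4=NOT 0=1 G1=G2&G3=1&0=0 G2=G4|G1=0|0=0 G3=G4=0 G4=0(const) -> 10000
Step 4: G0=NOT G4=NOT 0=1 G1=G2&G3=0&0=0 G2=G4|G1=0|0=0 G3=G4=0 G4=0(const) -> 10000
State from step 4 equals state from step 3 -> cycle length 1

Answer: 1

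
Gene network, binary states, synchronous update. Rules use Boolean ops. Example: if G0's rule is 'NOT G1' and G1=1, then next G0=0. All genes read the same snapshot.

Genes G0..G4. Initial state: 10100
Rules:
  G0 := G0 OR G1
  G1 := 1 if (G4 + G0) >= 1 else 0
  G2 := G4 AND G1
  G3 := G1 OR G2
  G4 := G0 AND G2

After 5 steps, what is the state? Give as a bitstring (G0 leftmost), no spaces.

Step 1: G0=G0|G1=1|0=1 G1=(0+1>=1)=1 G2=G4&G1=0&0=0 G3=G1|G2=0|1=1 G4=G0&G2=1&1=1 -> 11011
Step 2: G0=G0|G1=1|1=1 G1=(1+1>=1)=1 G2=G4&G1=1&1=1 G3=G1|G2=1|0=1 G4=G0&G2=1&0=0 -> 11110
Step 3: G0=G0|G1=1|1=1 G1=(0+1>=1)=1 G2=G4&G1=0&1=0 G3=G1|G2=1|1=1 G4=G0&G2=1&1=1 -> 11011
Step 4: G0=G0|G1=1|1=1 G1=(1+1>=1)=1 G2=G4&G1=1&1=1 G3=G1|G2=1|0=1 G4=G0&G2=1&0=0 -> 11110
Step 5: G0=G0|G1=1|1=1 G1=(0+1>=1)=1 G2=G4&G1=0&1=0 G3=G1|G2=1|1=1 G4=G0&G2=1&1=1 -> 11011

11011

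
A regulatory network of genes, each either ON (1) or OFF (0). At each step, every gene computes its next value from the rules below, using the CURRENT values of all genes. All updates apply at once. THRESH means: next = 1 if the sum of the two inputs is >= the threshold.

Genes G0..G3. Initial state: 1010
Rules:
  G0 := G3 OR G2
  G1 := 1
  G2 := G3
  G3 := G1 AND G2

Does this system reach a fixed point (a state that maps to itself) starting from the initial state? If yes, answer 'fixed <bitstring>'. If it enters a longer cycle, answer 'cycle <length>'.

Answer: fixed 0100

Derivation:
Step 0: 1010
Step 1: G0=G3|G2=0|1=1 G1=1(const) G2=G3=0 G3=G1&G2=0&1=0 -> 1100
Step 2: G0=G3|G2=0|0=0 G1=1(const) G2=G3=0 G3=G1&G2=1&0=0 -> 0100
Step 3: G0=G3|G2=0|0=0 G1=1(const) G2=G3=0 G3=G1&G2=1&0=0 -> 0100
Fixed point reached at step 2: 0100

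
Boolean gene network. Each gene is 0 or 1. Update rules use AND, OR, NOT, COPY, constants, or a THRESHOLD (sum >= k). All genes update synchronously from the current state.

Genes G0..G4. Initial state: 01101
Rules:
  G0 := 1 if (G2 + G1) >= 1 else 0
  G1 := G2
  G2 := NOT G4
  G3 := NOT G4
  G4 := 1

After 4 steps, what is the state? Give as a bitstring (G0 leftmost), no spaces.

Step 1: G0=(1+1>=1)=1 G1=G2=1 G2=NOT G4=NOT 1=0 G3=NOT G4=NOT 1=0 G4=1(const) -> 11001
Step 2: G0=(0+1>=1)=1 G1=G2=0 G2=NOT G4=NOT 1=0 G3=NOT G4=NOT 1=0 G4=1(const) -> 10001
Step 3: G0=(0+0>=1)=0 G1=G2=0 G2=NOT G4=NOT 1=0 G3=NOT G4=NOT 1=0 G4=1(const) -> 00001
Step 4: G0=(0+0>=1)=0 G1=G2=0 G2=NOT G4=NOT 1=0 G3=NOT G4=NOT 1=0 G4=1(const) -> 00001

00001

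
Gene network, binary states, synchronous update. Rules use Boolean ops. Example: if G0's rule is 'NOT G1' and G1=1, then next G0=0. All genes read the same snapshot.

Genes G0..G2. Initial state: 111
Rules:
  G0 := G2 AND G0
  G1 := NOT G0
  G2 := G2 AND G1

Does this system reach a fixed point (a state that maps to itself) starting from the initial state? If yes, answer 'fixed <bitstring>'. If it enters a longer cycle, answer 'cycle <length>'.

Step 0: 111
Step 1: G0=G2&G0=1&1=1 G1=NOT G0=NOT 1=0 G2=G2&G1=1&1=1 -> 101
Step 2: G0=G2&G0=1&1=1 G1=NOT G0=NOT 1=0 G2=G2&G1=1&0=0 -> 100
Step 3: G0=G2&G0=0&1=0 G1=NOT G0=NOT 1=0 G2=G2&G1=0&0=0 -> 000
Step 4: G0=G2&G0=0&0=0 G1=NOT G0=NOT 0=1 G2=G2&G1=0&0=0 -> 010
Step 5: G0=G2&G0=0&0=0 G1=NOT G0=NOT 0=1 G2=G2&G1=0&1=0 -> 010
Fixed point reached at step 4: 010

Answer: fixed 010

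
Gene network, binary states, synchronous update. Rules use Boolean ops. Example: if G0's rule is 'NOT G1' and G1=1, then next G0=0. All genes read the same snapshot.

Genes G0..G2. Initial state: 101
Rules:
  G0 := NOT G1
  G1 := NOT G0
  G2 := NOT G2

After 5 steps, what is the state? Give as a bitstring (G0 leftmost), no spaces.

Step 1: G0=NOT G1=NOT 0=1 G1=NOT G0=NOT 1=0 G2=NOT G2=NOT 1=0 -> 100
Step 2: G0=NOT G1=NOT 0=1 G1=NOT G0=NOT 1=0 G2=NOT G2=NOT 0=1 -> 101
Step 3: G0=NOT G1=NOT 0=1 G1=NOT G0=NOT 1=0 G2=NOT G2=NOT 1=0 -> 100
Step 4: G0=NOT G1=NOT 0=1 G1=NOT G0=NOT 1=0 G2=NOT G2=NOT 0=1 -> 101
Step 5: G0=NOT G1=NOT 0=1 G1=NOT G0=NOT 1=0 G2=NOT G2=NOT 1=0 -> 100

100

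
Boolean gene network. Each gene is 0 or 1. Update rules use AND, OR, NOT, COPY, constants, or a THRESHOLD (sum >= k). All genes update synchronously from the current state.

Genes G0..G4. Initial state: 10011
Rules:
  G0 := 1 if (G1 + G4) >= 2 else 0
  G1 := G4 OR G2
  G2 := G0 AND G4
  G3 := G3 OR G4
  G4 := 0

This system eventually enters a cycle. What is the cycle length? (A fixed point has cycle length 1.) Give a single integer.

Answer: 1

Derivation:
Step 0: 10011
Step 1: G0=(0+1>=2)=0 G1=G4|G2=1|0=1 G2=G0&G4=1&1=1 G3=G3|G4=1|1=1 G4=0(const) -> 01110
Step 2: G0=(1+0>=2)=0 G1=G4|G2=0|1=1 G2=G0&G4=0&0=0 G3=G3|G4=1|0=1 G4=0(const) -> 01010
Step 3: G0=(1+0>=2)=0 G1=G4|G2=0|0=0 G2=G0&G4=0&0=0 G3=G3|G4=1|0=1 G4=0(const) -> 00010
Step 4: G0=(0+0>=2)=0 G1=G4|G2=0|0=0 G2=G0&G4=0&0=0 G3=G3|G4=1|0=1 G4=0(const) -> 00010
State from step 4 equals state from step 3 -> cycle length 1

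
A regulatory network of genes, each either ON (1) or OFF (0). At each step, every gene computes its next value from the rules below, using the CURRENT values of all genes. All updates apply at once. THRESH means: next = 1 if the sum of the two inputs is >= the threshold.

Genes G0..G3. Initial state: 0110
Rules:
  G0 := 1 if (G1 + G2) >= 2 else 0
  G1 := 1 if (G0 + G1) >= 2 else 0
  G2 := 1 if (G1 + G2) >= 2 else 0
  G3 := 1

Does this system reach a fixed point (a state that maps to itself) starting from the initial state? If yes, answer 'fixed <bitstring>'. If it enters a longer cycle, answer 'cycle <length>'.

Answer: fixed 0001

Derivation:
Step 0: 0110
Step 1: G0=(1+1>=2)=1 G1=(0+1>=2)=0 G2=(1+1>=2)=1 G3=1(const) -> 1011
Step 2: G0=(0+1>=2)=0 G1=(1+0>=2)=0 G2=(0+1>=2)=0 G3=1(const) -> 0001
Step 3: G0=(0+0>=2)=0 G1=(0+0>=2)=0 G2=(0+0>=2)=0 G3=1(const) -> 0001
Fixed point reached at step 2: 0001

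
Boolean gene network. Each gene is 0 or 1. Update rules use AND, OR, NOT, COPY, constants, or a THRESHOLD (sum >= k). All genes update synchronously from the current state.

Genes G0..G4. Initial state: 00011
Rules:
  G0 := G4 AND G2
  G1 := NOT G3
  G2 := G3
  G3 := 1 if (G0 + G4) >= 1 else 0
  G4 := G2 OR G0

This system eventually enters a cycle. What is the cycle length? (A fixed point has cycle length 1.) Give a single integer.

Answer: 1

Derivation:
Step 0: 00011
Step 1: G0=G4&G2=1&0=0 G1=NOT G3=NOT 1=0 G2=G3=1 G3=(0+1>=1)=1 G4=G2|G0=0|0=0 -> 00110
Step 2: G0=G4&G2=0&1=0 G1=NOT G3=NOT 1=0 G2=G3=1 G3=(0+0>=1)=0 G4=G2|G0=1|0=1 -> 00101
Step 3: G0=G4&G2=1&1=1 G1=NOT G3=NOT 0=1 G2=G3=0 G3=(0+1>=1)=1 G4=G2|G0=1|0=1 -> 11011
Step 4: G0=G4&G2=1&0=0 G1=NOT G3=NOT 1=0 G2=G3=1 G3=(1+1>=1)=1 G4=G2|G0=0|1=1 -> 00111
Step 5: G0=G4&G2=1&1=1 G1=NOT G3=NOT 1=0 G2=G3=1 G3=(0+1>=1)=1 G4=G2|G0=1|0=1 -> 10111
Step 6: G0=G4&G2=1&1=1 G1=NOT G3=NOT 1=0 G2=G3=1 G3=(1+1>=1)=1 G4=G2|G0=1|1=1 -> 10111
State from step 6 equals state from step 5 -> cycle length 1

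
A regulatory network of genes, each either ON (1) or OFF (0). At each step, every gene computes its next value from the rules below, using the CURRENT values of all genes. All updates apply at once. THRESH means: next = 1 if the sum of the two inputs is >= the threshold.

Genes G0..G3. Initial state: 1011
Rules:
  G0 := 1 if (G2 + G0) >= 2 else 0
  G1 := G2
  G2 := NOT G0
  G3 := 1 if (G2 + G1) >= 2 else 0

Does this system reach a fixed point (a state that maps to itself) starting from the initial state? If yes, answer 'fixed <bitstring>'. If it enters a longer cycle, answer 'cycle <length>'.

Step 0: 1011
Step 1: G0=(1+1>=2)=1 G1=G2=1 G2=NOT G0=NOT 1=0 G3=(1+0>=2)=0 -> 1100
Step 2: G0=(0+1>=2)=0 G1=G2=0 G2=NOT G0=NOT 1=0 G3=(0+1>=2)=0 -> 0000
Step 3: G0=(0+0>=2)=0 G1=G2=0 G2=NOT G0=NOT 0=1 G3=(0+0>=2)=0 -> 0010
Step 4: G0=(1+0>=2)=0 G1=G2=1 G2=NOT G0=NOT 0=1 G3=(1+0>=2)=0 -> 0110
Step 5: G0=(1+0>=2)=0 G1=G2=1 G2=NOT G0=NOT 0=1 G3=(1+1>=2)=1 -> 0111
Step 6: G0=(1+0>=2)=0 G1=G2=1 G2=NOT G0=NOT 0=1 G3=(1+1>=2)=1 -> 0111
Fixed point reached at step 5: 0111

Answer: fixed 0111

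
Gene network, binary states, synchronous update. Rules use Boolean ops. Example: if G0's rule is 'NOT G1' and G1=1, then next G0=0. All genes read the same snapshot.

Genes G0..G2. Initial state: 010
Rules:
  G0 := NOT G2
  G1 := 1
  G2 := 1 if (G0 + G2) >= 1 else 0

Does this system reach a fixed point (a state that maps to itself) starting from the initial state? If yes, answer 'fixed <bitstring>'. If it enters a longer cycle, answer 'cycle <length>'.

Answer: fixed 011

Derivation:
Step 0: 010
Step 1: G0=NOT G2=NOT 0=1 G1=1(const) G2=(0+0>=1)=0 -> 110
Step 2: G0=NOT G2=NOT 0=1 G1=1(const) G2=(1+0>=1)=1 -> 111
Step 3: G0=NOT G2=NOT 1=0 G1=1(const) G2=(1+1>=1)=1 -> 011
Step 4: G0=NOT G2=NOT 1=0 G1=1(const) G2=(0+1>=1)=1 -> 011
Fixed point reached at step 3: 011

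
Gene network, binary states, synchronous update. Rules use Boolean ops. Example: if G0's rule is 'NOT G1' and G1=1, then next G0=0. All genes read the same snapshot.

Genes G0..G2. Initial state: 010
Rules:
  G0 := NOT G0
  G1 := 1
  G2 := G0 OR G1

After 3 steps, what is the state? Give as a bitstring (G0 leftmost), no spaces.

Step 1: G0=NOT G0=NOT 0=1 G1=1(const) G2=G0|G1=0|1=1 -> 111
Step 2: G0=NOT G0=NOT 1=0 G1=1(const) G2=G0|G1=1|1=1 -> 011
Step 3: G0=NOT G0=NOT 0=1 G1=1(const) G2=G0|G1=0|1=1 -> 111

111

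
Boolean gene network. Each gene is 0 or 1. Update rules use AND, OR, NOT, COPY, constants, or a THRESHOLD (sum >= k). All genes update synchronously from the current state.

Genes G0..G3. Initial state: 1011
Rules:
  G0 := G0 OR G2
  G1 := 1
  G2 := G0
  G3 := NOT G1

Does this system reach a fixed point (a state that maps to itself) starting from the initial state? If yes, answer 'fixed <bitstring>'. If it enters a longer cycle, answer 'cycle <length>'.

Step 0: 1011
Step 1: G0=G0|G2=1|1=1 G1=1(const) G2=G0=1 G3=NOT G1=NOT 0=1 -> 1111
Step 2: G0=G0|G2=1|1=1 G1=1(const) G2=G0=1 G3=NOT G1=NOT 1=0 -> 1110
Step 3: G0=G0|G2=1|1=1 G1=1(const) G2=G0=1 G3=NOT G1=NOT 1=0 -> 1110
Fixed point reached at step 2: 1110

Answer: fixed 1110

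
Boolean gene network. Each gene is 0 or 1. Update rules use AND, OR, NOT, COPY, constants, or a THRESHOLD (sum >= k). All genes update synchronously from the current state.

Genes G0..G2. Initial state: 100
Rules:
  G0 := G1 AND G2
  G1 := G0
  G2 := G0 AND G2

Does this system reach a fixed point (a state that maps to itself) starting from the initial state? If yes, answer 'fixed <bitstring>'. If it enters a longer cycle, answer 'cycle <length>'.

Answer: fixed 000

Derivation:
Step 0: 100
Step 1: G0=G1&G2=0&0=0 G1=G0=1 G2=G0&G2=1&0=0 -> 010
Step 2: G0=G1&G2=1&0=0 G1=G0=0 G2=G0&G2=0&0=0 -> 000
Step 3: G0=G1&G2=0&0=0 G1=G0=0 G2=G0&G2=0&0=0 -> 000
Fixed point reached at step 2: 000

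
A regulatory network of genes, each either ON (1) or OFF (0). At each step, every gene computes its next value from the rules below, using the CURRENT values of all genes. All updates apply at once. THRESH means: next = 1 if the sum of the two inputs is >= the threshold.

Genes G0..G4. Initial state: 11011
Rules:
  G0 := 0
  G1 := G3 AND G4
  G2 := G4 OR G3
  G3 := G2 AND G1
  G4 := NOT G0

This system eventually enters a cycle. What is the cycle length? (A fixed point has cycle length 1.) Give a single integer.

Answer: 2

Derivation:
Step 0: 11011
Step 1: G0=0(const) G1=G3&G4=1&1=1 G2=G4|G3=1|1=1 G3=G2&G1=0&1=0 G4=NOT G0=NOT 1=0 -> 01100
Step 2: G0=0(const) G1=G3&G4=0&0=0 G2=G4|G3=0|0=0 G3=G2&G1=1&1=1 G4=NOT G0=NOT 0=1 -> 00011
Step 3: G0=0(const) G1=G3&G4=1&1=1 G2=G4|G3=1|1=1 G3=G2&G1=0&0=0 G4=NOT G0=NOT 0=1 -> 01101
Step 4: G0=0(const) G1=G3&G4=0&1=0 G2=G4|G3=1|0=1 G3=G2&G1=1&1=1 G4=NOT G0=NOT 0=1 -> 00111
Step 5: G0=0(const) G1=G3&G4=1&1=1 G2=G4|G3=1|1=1 G3=G2&G1=1&0=0 G4=NOT G0=NOT 0=1 -> 01101
State from step 5 equals state from step 3 -> cycle length 2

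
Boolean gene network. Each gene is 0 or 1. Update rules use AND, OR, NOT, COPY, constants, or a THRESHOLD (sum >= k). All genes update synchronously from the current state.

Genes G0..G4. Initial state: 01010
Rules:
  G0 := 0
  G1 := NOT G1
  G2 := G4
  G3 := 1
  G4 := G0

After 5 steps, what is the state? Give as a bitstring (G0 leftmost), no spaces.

Step 1: G0=0(const) G1=NOT G1=NOT 1=0 G2=G4=0 G3=1(const) G4=G0=0 -> 00010
Step 2: G0=0(const) G1=NOT G1=NOT 0=1 G2=G4=0 G3=1(const) G4=G0=0 -> 01010
Step 3: G0=0(const) G1=NOT G1=NOT 1=0 G2=G4=0 G3=1(const) G4=G0=0 -> 00010
Step 4: G0=0(const) G1=NOT G1=NOT 0=1 G2=G4=0 G3=1(const) G4=G0=0 -> 01010
Step 5: G0=0(const) G1=NOT G1=NOT 1=0 G2=G4=0 G3=1(const) G4=G0=0 -> 00010

00010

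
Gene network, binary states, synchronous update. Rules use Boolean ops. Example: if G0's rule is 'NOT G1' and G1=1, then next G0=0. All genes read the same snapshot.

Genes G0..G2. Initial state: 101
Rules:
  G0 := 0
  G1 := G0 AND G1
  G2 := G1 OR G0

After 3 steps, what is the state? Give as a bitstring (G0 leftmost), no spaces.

Step 1: G0=0(const) G1=G0&G1=1&0=0 G2=G1|G0=0|1=1 -> 001
Step 2: G0=0(const) G1=G0&G1=0&0=0 G2=G1|G0=0|0=0 -> 000
Step 3: G0=0(const) G1=G0&G1=0&0=0 G2=G1|G0=0|0=0 -> 000

000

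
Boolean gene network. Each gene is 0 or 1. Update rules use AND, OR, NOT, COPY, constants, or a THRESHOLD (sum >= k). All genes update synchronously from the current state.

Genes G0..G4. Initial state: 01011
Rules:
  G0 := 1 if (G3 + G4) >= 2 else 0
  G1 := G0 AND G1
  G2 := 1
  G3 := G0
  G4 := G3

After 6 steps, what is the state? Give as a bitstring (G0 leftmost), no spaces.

Step 1: G0=(1+1>=2)=1 G1=G0&G1=0&1=0 G2=1(const) G3=G0=0 G4=G3=1 -> 10101
Step 2: G0=(0+1>=2)=0 G1=G0&G1=1&0=0 G2=1(const) G3=G0=1 G4=G3=0 -> 00110
Step 3: G0=(1+0>=2)=0 G1=G0&G1=0&0=0 G2=1(const) G3=G0=0 G4=G3=1 -> 00101
Step 4: G0=(0+1>=2)=0 G1=G0&G1=0&0=0 G2=1(const) G3=G0=0 G4=G3=0 -> 00100
Step 5: G0=(0+0>=2)=0 G1=G0&G1=0&0=0 G2=1(const) G3=G0=0 G4=G3=0 -> 00100
Step 6: G0=(0+0>=2)=0 G1=G0&G1=0&0=0 G2=1(const) G3=G0=0 G4=G3=0 -> 00100

00100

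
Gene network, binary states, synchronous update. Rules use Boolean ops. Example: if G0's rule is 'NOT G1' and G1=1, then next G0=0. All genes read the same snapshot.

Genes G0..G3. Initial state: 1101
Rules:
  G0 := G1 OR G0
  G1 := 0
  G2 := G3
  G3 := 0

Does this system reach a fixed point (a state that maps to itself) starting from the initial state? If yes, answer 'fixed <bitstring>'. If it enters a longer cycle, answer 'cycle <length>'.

Answer: fixed 1000

Derivation:
Step 0: 1101
Step 1: G0=G1|G0=1|1=1 G1=0(const) G2=G3=1 G3=0(const) -> 1010
Step 2: G0=G1|G0=0|1=1 G1=0(const) G2=G3=0 G3=0(const) -> 1000
Step 3: G0=G1|G0=0|1=1 G1=0(const) G2=G3=0 G3=0(const) -> 1000
Fixed point reached at step 2: 1000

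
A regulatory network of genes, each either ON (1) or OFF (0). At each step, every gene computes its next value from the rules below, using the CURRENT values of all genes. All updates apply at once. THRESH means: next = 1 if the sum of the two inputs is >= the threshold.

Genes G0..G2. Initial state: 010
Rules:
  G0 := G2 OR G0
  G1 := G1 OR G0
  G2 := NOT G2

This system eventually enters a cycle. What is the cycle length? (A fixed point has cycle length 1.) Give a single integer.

Step 0: 010
Step 1: G0=G2|G0=0|0=0 G1=G1|G0=1|0=1 G2=NOT G2=NOT 0=1 -> 011
Step 2: G0=G2|G0=1|0=1 G1=G1|G0=1|0=1 G2=NOT G2=NOT 1=0 -> 110
Step 3: G0=G2|G0=0|1=1 G1=G1|G0=1|1=1 G2=NOT G2=NOT 0=1 -> 111
Step 4: G0=G2|G0=1|1=1 G1=G1|G0=1|1=1 G2=NOT G2=NOT 1=0 -> 110
State from step 4 equals state from step 2 -> cycle length 2

Answer: 2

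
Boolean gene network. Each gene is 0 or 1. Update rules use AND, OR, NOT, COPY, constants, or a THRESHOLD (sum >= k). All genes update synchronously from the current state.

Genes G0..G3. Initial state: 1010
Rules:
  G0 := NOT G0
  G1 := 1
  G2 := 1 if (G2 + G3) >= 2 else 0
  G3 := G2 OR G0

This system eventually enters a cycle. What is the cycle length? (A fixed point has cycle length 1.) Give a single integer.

Answer: 2

Derivation:
Step 0: 1010
Step 1: G0=NOT G0=NOT 1=0 G1=1(const) G2=(1+0>=2)=0 G3=G2|G0=1|1=1 -> 0101
Step 2: G0=NOT G0=NOT 0=1 G1=1(const) G2=(0+1>=2)=0 G3=G2|G0=0|0=0 -> 1100
Step 3: G0=NOT G0=NOT 1=0 G1=1(const) G2=(0+0>=2)=0 G3=G2|G0=0|1=1 -> 0101
State from step 3 equals state from step 1 -> cycle length 2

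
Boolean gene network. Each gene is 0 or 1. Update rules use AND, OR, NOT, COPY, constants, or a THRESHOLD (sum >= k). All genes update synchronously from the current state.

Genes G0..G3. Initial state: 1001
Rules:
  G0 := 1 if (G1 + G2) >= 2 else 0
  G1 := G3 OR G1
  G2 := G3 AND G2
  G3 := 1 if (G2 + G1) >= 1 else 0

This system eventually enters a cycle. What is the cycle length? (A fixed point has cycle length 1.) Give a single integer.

Step 0: 1001
Step 1: G0=(0+0>=2)=0 G1=G3|G1=1|0=1 G2=G3&G2=1&0=0 G3=(0+0>=1)=0 -> 0100
Step 2: G0=(1+0>=2)=0 G1=G3|G1=0|1=1 G2=G3&G2=0&0=0 G3=(0+1>=1)=1 -> 0101
Step 3: G0=(1+0>=2)=0 G1=G3|G1=1|1=1 G2=G3&G2=1&0=0 G3=(0+1>=1)=1 -> 0101
State from step 3 equals state from step 2 -> cycle length 1

Answer: 1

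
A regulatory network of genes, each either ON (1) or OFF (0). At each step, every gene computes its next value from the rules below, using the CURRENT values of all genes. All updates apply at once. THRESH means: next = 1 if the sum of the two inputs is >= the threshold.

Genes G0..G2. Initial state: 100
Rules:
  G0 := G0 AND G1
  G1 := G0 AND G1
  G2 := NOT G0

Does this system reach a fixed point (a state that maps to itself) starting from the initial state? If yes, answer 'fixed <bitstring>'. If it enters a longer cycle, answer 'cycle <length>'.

Step 0: 100
Step 1: G0=G0&G1=1&0=0 G1=G0&G1=1&0=0 G2=NOT G0=NOT 1=0 -> 000
Step 2: G0=G0&G1=0&0=0 G1=G0&G1=0&0=0 G2=NOT G0=NOT 0=1 -> 001
Step 3: G0=G0&G1=0&0=0 G1=G0&G1=0&0=0 G2=NOT G0=NOT 0=1 -> 001
Fixed point reached at step 2: 001

Answer: fixed 001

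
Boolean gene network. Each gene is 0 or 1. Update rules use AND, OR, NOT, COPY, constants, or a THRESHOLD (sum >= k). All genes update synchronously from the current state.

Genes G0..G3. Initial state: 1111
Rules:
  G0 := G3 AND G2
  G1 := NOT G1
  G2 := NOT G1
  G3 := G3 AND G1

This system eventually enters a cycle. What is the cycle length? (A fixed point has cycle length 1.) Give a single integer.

Answer: 2

Derivation:
Step 0: 1111
Step 1: G0=G3&G2=1&1=1 G1=NOT G1=NOT 1=0 G2=NOT G1=NOT 1=0 G3=G3&G1=1&1=1 -> 1001
Step 2: G0=G3&G2=1&0=0 G1=NOT G1=NOT 0=1 G2=NOT G1=NOT 0=1 G3=G3&G1=1&0=0 -> 0110
Step 3: G0=G3&G2=0&1=0 G1=NOT G1=NOT 1=0 G2=NOT G1=NOT 1=0 G3=G3&G1=0&1=0 -> 0000
Step 4: G0=G3&G2=0&0=0 G1=NOT G1=NOT 0=1 G2=NOT G1=NOT 0=1 G3=G3&G1=0&0=0 -> 0110
State from step 4 equals state from step 2 -> cycle length 2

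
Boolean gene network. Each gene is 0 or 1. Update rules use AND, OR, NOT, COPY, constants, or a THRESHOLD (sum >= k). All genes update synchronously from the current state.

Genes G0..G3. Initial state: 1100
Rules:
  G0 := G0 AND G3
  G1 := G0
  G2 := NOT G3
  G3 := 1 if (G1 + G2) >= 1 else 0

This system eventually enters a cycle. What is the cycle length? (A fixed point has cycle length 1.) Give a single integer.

Answer: 4

Derivation:
Step 0: 1100
Step 1: G0=G0&G3=1&0=0 G1=G0=1 G2=NOT G3=NOT 0=1 G3=(1+0>=1)=1 -> 0111
Step 2: G0=G0&G3=0&1=0 G1=G0=0 G2=NOT G3=NOT 1=0 G3=(1+1>=1)=1 -> 0001
Step 3: G0=G0&G3=0&1=0 G1=G0=0 G2=NOT G3=NOT 1=0 G3=(0+0>=1)=0 -> 0000
Step 4: G0=G0&G3=0&0=0 G1=G0=0 G2=NOT G3=NOT 0=1 G3=(0+0>=1)=0 -> 0010
Step 5: G0=G0&G3=0&0=0 G1=G0=0 G2=NOT G3=NOT 0=1 G3=(0+1>=1)=1 -> 0011
Step 6: G0=G0&G3=0&1=0 G1=G0=0 G2=NOT G3=NOT 1=0 G3=(0+1>=1)=1 -> 0001
State from step 6 equals state from step 2 -> cycle length 4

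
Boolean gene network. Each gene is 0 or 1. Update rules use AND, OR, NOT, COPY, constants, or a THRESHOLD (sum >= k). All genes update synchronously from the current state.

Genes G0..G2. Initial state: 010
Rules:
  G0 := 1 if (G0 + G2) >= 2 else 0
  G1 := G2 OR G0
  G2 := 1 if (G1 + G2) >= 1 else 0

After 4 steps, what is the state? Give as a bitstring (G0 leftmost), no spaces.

Step 1: G0=(0+0>=2)=0 G1=G2|G0=0|0=0 G2=(1+0>=1)=1 -> 001
Step 2: G0=(0+1>=2)=0 G1=G2|G0=1|0=1 G2=(0+1>=1)=1 -> 011
Step 3: G0=(0+1>=2)=0 G1=G2|G0=1|0=1 G2=(1+1>=1)=1 -> 011
Step 4: G0=(0+1>=2)=0 G1=G2|G0=1|0=1 G2=(1+1>=1)=1 -> 011

011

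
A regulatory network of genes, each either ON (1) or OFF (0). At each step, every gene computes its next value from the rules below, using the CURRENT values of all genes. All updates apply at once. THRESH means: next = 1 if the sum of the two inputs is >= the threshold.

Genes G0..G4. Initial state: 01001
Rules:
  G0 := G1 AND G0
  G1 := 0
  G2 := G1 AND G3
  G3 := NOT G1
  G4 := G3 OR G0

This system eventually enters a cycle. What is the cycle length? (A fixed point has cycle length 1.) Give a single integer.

Step 0: 01001
Step 1: G0=G1&G0=1&0=0 G1=0(const) G2=G1&G3=1&0=0 G3=NOT G1=NOT 1=0 G4=G3|G0=0|0=0 -> 00000
Step 2: G0=G1&G0=0&0=0 G1=0(const) G2=G1&G3=0&0=0 G3=NOT G1=NOT 0=1 G4=G3|G0=0|0=0 -> 00010
Step 3: G0=G1&G0=0&0=0 G1=0(const) G2=G1&G3=0&1=0 G3=NOT G1=NOT 0=1 G4=G3|G0=1|0=1 -> 00011
Step 4: G0=G1&G0=0&0=0 G1=0(const) G2=G1&G3=0&1=0 G3=NOT G1=NOT 0=1 G4=G3|G0=1|0=1 -> 00011
State from step 4 equals state from step 3 -> cycle length 1

Answer: 1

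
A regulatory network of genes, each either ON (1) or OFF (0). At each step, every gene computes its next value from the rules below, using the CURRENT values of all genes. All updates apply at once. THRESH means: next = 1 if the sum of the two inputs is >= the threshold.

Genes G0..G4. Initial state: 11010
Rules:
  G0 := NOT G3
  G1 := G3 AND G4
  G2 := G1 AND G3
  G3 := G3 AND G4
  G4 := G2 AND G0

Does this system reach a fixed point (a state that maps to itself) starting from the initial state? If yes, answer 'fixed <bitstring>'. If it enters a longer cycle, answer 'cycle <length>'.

Step 0: 11010
Step 1: G0=NOT G3=NOT 1=0 G1=G3&G4=1&0=0 G2=G1&G3=1&1=1 G3=G3&G4=1&0=0 G4=G2&G0=0&1=0 -> 00100
Step 2: G0=NOT G3=NOT 0=1 G1=G3&G4=0&0=0 G2=G1&G3=0&0=0 G3=G3&G4=0&0=0 G4=G2&G0=1&0=0 -> 10000
Step 3: G0=NOT G3=NOT 0=1 G1=G3&G4=0&0=0 G2=G1&G3=0&0=0 G3=G3&G4=0&0=0 G4=G2&G0=0&1=0 -> 10000
Fixed point reached at step 2: 10000

Answer: fixed 10000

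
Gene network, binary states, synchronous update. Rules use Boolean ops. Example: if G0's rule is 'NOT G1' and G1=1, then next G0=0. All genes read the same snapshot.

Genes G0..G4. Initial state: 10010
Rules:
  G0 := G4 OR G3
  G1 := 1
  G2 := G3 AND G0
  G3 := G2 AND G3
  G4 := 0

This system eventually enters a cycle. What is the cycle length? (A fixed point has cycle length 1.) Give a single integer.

Answer: 1

Derivation:
Step 0: 10010
Step 1: G0=G4|G3=0|1=1 G1=1(const) G2=G3&G0=1&1=1 G3=G2&G3=0&1=0 G4=0(const) -> 11100
Step 2: G0=G4|G3=0|0=0 G1=1(const) G2=G3&G0=0&1=0 G3=G2&G3=1&0=0 G4=0(const) -> 01000
Step 3: G0=G4|G3=0|0=0 G1=1(const) G2=G3&G0=0&0=0 G3=G2&G3=0&0=0 G4=0(const) -> 01000
State from step 3 equals state from step 2 -> cycle length 1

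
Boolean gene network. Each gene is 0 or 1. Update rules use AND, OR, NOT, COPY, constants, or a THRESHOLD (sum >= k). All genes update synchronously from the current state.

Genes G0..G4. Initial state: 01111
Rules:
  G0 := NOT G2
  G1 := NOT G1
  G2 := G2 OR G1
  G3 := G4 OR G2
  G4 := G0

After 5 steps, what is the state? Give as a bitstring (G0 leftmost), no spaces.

Step 1: G0=NOT G2=NOT 1=0 G1=NOT G1=NOT 1=0 G2=G2|G1=1|1=1 G3=G4|G2=1|1=1 G4=G0=0 -> 00110
Step 2: G0=NOT G2=NOT 1=0 G1=NOT G1=NOT 0=1 G2=G2|G1=1|0=1 G3=G4|G2=0|1=1 G4=G0=0 -> 01110
Step 3: G0=NOT G2=NOT 1=0 G1=NOT G1=NOT 1=0 G2=G2|G1=1|1=1 G3=G4|G2=0|1=1 G4=G0=0 -> 00110
Step 4: G0=NOT G2=NOT 1=0 G1=NOT G1=NOT 0=1 G2=G2|G1=1|0=1 G3=G4|G2=0|1=1 G4=G0=0 -> 01110
Step 5: G0=NOT G2=NOT 1=0 G1=NOT G1=NOT 1=0 G2=G2|G1=1|1=1 G3=G4|G2=0|1=1 G4=G0=0 -> 00110

00110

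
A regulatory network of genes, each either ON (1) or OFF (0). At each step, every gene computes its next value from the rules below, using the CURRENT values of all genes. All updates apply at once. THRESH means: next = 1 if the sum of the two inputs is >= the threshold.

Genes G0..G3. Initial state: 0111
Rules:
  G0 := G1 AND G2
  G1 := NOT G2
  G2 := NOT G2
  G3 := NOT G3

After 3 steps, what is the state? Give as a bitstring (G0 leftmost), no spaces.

Step 1: G0=G1&G2=1&1=1 G1=NOT G2=NOT 1=0 G2=NOT G2=NOT 1=0 G3=NOT G3=NOT 1=0 -> 1000
Step 2: G0=G1&G2=0&0=0 G1=NOT G2=NOT 0=1 G2=NOT G2=NOT 0=1 G3=NOT G3=NOT 0=1 -> 0111
Step 3: G0=G1&G2=1&1=1 G1=NOT G2=NOT 1=0 G2=NOT G2=NOT 1=0 G3=NOT G3=NOT 1=0 -> 1000

1000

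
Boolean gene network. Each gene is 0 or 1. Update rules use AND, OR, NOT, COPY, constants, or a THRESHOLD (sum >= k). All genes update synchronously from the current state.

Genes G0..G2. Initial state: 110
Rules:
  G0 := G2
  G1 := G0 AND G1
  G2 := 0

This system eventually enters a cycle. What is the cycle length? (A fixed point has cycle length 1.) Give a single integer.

Answer: 1

Derivation:
Step 0: 110
Step 1: G0=G2=0 G1=G0&G1=1&1=1 G2=0(const) -> 010
Step 2: G0=G2=0 G1=G0&G1=0&1=0 G2=0(const) -> 000
Step 3: G0=G2=0 G1=G0&G1=0&0=0 G2=0(const) -> 000
State from step 3 equals state from step 2 -> cycle length 1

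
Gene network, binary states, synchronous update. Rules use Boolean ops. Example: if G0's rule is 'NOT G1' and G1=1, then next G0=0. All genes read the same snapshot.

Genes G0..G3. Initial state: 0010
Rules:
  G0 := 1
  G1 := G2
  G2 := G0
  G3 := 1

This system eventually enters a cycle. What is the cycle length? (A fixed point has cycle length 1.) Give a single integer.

Answer: 1

Derivation:
Step 0: 0010
Step 1: G0=1(const) G1=G2=1 G2=G0=0 G3=1(const) -> 1101
Step 2: G0=1(const) G1=G2=0 G2=G0=1 G3=1(const) -> 1011
Step 3: G0=1(const) G1=G2=1 G2=G0=1 G3=1(const) -> 1111
Step 4: G0=1(const) G1=G2=1 G2=G0=1 G3=1(const) -> 1111
State from step 4 equals state from step 3 -> cycle length 1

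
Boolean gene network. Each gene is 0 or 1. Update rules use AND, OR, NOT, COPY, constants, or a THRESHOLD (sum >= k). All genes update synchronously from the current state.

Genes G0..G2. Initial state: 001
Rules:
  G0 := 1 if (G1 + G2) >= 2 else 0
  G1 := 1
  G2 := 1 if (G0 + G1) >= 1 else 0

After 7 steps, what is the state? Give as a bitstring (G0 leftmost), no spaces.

Step 1: G0=(0+1>=2)=0 G1=1(const) G2=(0+0>=1)=0 -> 010
Step 2: G0=(1+0>=2)=0 G1=1(const) G2=(0+1>=1)=1 -> 011
Step 3: G0=(1+1>=2)=1 G1=1(const) G2=(0+1>=1)=1 -> 111
Step 4: G0=(1+1>=2)=1 G1=1(const) G2=(1+1>=1)=1 -> 111
Step 5: G0=(1+1>=2)=1 G1=1(const) G2=(1+1>=1)=1 -> 111
Step 6: G0=(1+1>=2)=1 G1=1(const) G2=(1+1>=1)=1 -> 111
Step 7: G0=(1+1>=2)=1 G1=1(const) G2=(1+1>=1)=1 -> 111

111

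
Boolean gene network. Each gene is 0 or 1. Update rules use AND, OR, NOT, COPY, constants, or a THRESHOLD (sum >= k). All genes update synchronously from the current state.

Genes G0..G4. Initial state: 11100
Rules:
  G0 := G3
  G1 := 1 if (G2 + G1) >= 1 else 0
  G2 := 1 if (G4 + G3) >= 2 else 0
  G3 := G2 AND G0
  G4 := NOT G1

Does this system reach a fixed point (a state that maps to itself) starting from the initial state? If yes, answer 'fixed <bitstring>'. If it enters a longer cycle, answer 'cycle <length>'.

Answer: fixed 01000

Derivation:
Step 0: 11100
Step 1: G0=G3=0 G1=(1+1>=1)=1 G2=(0+0>=2)=0 G3=G2&G0=1&1=1 G4=NOT G1=NOT 1=0 -> 01010
Step 2: G0=G3=1 G1=(0+1>=1)=1 G2=(0+1>=2)=0 G3=G2&G0=0&0=0 G4=NOT G1=NOT 1=0 -> 11000
Step 3: G0=G3=0 G1=(0+1>=1)=1 G2=(0+0>=2)=0 G3=G2&G0=0&1=0 G4=NOT G1=NOT 1=0 -> 01000
Step 4: G0=G3=0 G1=(0+1>=1)=1 G2=(0+0>=2)=0 G3=G2&G0=0&0=0 G4=NOT G1=NOT 1=0 -> 01000
Fixed point reached at step 3: 01000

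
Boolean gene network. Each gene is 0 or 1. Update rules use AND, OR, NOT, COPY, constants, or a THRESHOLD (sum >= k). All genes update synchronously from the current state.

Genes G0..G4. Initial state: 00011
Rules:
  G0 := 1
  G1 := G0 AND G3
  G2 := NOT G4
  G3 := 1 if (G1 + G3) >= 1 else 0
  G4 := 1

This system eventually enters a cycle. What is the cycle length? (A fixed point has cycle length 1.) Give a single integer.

Answer: 1

Derivation:
Step 0: 00011
Step 1: G0=1(const) G1=G0&G3=0&1=0 G2=NOT G4=NOT 1=0 G3=(0+1>=1)=1 G4=1(const) -> 10011
Step 2: G0=1(const) G1=G0&G3=1&1=1 G2=NOT G4=NOT 1=0 G3=(0+1>=1)=1 G4=1(const) -> 11011
Step 3: G0=1(const) G1=G0&G3=1&1=1 G2=NOT G4=NOT 1=0 G3=(1+1>=1)=1 G4=1(const) -> 11011
State from step 3 equals state from step 2 -> cycle length 1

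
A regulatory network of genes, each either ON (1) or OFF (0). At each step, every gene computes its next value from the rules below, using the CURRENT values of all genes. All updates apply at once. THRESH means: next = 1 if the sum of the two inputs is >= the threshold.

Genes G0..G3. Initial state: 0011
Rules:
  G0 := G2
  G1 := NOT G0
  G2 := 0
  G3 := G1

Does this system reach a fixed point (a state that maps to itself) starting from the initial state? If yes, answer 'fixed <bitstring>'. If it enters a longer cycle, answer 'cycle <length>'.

Step 0: 0011
Step 1: G0=G2=1 G1=NOT G0=NOT 0=1 G2=0(const) G3=G1=0 -> 1100
Step 2: G0=G2=0 G1=NOT G0=NOT 1=0 G2=0(const) G3=G1=1 -> 0001
Step 3: G0=G2=0 G1=NOT G0=NOT 0=1 G2=0(const) G3=G1=0 -> 0100
Step 4: G0=G2=0 G1=NOT G0=NOT 0=1 G2=0(const) G3=G1=1 -> 0101
Step 5: G0=G2=0 G1=NOT G0=NOT 0=1 G2=0(const) G3=G1=1 -> 0101
Fixed point reached at step 4: 0101

Answer: fixed 0101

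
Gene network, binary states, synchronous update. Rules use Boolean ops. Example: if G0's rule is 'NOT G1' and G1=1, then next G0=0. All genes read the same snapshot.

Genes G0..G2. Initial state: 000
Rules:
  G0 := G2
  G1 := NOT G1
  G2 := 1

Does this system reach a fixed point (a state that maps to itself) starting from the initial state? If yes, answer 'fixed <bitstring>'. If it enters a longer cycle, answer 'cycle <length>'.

Step 0: 000
Step 1: G0=G2=0 G1=NOT G1=NOT 0=1 G2=1(const) -> 011
Step 2: G0=G2=1 G1=NOT G1=NOT 1=0 G2=1(const) -> 101
Step 3: G0=G2=1 G1=NOT G1=NOT 0=1 G2=1(const) -> 111
Step 4: G0=G2=1 G1=NOT G1=NOT 1=0 G2=1(const) -> 101
Cycle of length 2 starting at step 2 -> no fixed point

Answer: cycle 2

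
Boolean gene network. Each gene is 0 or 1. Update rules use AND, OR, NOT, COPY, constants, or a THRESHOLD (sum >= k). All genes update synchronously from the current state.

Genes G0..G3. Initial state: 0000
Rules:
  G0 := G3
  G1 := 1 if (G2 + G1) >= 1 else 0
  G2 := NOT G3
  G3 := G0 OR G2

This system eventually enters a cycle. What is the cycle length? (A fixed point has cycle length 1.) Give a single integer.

Step 0: 0000
Step 1: G0=G3=0 G1=(0+0>=1)=0 G2=NOT G3=NOT 0=1 G3=G0|G2=0|0=0 -> 0010
Step 2: G0=G3=0 G1=(1+0>=1)=1 G2=NOT G3=NOT 0=1 G3=G0|G2=0|1=1 -> 0111
Step 3: G0=G3=1 G1=(1+1>=1)=1 G2=NOT G3=NOT 1=0 G3=G0|G2=0|1=1 -> 1101
Step 4: G0=G3=1 G1=(0+1>=1)=1 G2=NOT G3=NOT 1=0 G3=G0|G2=1|0=1 -> 1101
State from step 4 equals state from step 3 -> cycle length 1

Answer: 1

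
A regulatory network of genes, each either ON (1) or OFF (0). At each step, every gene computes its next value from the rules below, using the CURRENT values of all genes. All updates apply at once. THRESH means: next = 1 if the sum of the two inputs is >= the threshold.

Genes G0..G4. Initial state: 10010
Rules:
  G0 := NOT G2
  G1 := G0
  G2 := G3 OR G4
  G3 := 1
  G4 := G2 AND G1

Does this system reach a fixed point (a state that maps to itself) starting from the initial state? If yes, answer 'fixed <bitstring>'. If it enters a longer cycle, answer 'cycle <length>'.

Answer: fixed 00110

Derivation:
Step 0: 10010
Step 1: G0=NOT G2=NOT 0=1 G1=G0=1 G2=G3|G4=1|0=1 G3=1(const) G4=G2&G1=0&0=0 -> 11110
Step 2: G0=NOT G2=NOT 1=0 G1=G0=1 G2=G3|G4=1|0=1 G3=1(const) G4=G2&G1=1&1=1 -> 01111
Step 3: G0=NOT G2=NOT 1=0 G1=G0=0 G2=G3|G4=1|1=1 G3=1(const) G4=G2&G1=1&1=1 -> 00111
Step 4: G0=NOT G2=NOT 1=0 G1=G0=0 G2=G3|G4=1|1=1 G3=1(const) G4=G2&G1=1&0=0 -> 00110
Step 5: G0=NOT G2=NOT 1=0 G1=G0=0 G2=G3|G4=1|0=1 G3=1(const) G4=G2&G1=1&0=0 -> 00110
Fixed point reached at step 4: 00110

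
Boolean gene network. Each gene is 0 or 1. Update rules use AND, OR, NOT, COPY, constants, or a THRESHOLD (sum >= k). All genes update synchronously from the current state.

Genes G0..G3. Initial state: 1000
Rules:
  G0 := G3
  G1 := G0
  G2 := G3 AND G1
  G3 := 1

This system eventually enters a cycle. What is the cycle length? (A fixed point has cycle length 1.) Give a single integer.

Step 0: 1000
Step 1: G0=G3=0 G1=G0=1 G2=G3&G1=0&0=0 G3=1(const) -> 0101
Step 2: G0=G3=1 G1=G0=0 G2=G3&G1=1&1=1 G3=1(const) -> 1011
Step 3: G0=G3=1 G1=G0=1 G2=G3&G1=1&0=0 G3=1(const) -> 1101
Step 4: G0=G3=1 G1=G0=1 G2=G3&G1=1&1=1 G3=1(const) -> 1111
Step 5: G0=G3=1 G1=G0=1 G2=G3&G1=1&1=1 G3=1(const) -> 1111
State from step 5 equals state from step 4 -> cycle length 1

Answer: 1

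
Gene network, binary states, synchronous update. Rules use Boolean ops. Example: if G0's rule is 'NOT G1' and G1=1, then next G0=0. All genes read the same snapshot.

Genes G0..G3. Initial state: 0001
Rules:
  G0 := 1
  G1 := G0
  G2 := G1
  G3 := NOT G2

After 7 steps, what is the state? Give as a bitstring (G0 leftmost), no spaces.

Step 1: G0=1(const) G1=G0=0 G2=G1=0 G3=NOT G2=NOT 0=1 -> 1001
Step 2: G0=1(const) G1=G0=1 G2=G1=0 G3=NOT G2=NOT 0=1 -> 1101
Step 3: G0=1(const) G1=G0=1 G2=G1=1 G3=NOT G2=NOT 0=1 -> 1111
Step 4: G0=1(const) G1=G0=1 G2=G1=1 G3=NOT G2=NOT 1=0 -> 1110
Step 5: G0=1(const) G1=G0=1 G2=G1=1 G3=NOT G2=NOT 1=0 -> 1110
Step 6: G0=1(const) G1=G0=1 G2=G1=1 G3=NOT G2=NOT 1=0 -> 1110
Step 7: G0=1(const) G1=G0=1 G2=G1=1 G3=NOT G2=NOT 1=0 -> 1110

1110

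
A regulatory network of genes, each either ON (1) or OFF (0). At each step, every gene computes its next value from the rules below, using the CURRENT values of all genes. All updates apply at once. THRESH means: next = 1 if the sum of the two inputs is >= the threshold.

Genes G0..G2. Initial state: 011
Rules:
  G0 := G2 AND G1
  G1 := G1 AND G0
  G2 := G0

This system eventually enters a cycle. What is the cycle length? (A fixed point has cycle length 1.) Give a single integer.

Answer: 1

Derivation:
Step 0: 011
Step 1: G0=G2&G1=1&1=1 G1=G1&G0=1&0=0 G2=G0=0 -> 100
Step 2: G0=G2&G1=0&0=0 G1=G1&G0=0&1=0 G2=G0=1 -> 001
Step 3: G0=G2&G1=1&0=0 G1=G1&G0=0&0=0 G2=G0=0 -> 000
Step 4: G0=G2&G1=0&0=0 G1=G1&G0=0&0=0 G2=G0=0 -> 000
State from step 4 equals state from step 3 -> cycle length 1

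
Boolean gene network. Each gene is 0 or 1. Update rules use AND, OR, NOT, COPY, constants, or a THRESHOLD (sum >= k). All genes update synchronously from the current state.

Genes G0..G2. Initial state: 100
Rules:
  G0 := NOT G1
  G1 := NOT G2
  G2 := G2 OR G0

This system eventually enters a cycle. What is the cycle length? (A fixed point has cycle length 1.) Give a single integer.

Answer: 1

Derivation:
Step 0: 100
Step 1: G0=NOT G1=NOT 0=1 G1=NOT G2=NOT 0=1 G2=G2|G0=0|1=1 -> 111
Step 2: G0=NOT G1=NOT 1=0 G1=NOT G2=NOT 1=0 G2=G2|G0=1|1=1 -> 001
Step 3: G0=NOT G1=NOT 0=1 G1=NOT G2=NOT 1=0 G2=G2|G0=1|0=1 -> 101
Step 4: G0=NOT G1=NOT 0=1 G1=NOT G2=NOT 1=0 G2=G2|G0=1|1=1 -> 101
State from step 4 equals state from step 3 -> cycle length 1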